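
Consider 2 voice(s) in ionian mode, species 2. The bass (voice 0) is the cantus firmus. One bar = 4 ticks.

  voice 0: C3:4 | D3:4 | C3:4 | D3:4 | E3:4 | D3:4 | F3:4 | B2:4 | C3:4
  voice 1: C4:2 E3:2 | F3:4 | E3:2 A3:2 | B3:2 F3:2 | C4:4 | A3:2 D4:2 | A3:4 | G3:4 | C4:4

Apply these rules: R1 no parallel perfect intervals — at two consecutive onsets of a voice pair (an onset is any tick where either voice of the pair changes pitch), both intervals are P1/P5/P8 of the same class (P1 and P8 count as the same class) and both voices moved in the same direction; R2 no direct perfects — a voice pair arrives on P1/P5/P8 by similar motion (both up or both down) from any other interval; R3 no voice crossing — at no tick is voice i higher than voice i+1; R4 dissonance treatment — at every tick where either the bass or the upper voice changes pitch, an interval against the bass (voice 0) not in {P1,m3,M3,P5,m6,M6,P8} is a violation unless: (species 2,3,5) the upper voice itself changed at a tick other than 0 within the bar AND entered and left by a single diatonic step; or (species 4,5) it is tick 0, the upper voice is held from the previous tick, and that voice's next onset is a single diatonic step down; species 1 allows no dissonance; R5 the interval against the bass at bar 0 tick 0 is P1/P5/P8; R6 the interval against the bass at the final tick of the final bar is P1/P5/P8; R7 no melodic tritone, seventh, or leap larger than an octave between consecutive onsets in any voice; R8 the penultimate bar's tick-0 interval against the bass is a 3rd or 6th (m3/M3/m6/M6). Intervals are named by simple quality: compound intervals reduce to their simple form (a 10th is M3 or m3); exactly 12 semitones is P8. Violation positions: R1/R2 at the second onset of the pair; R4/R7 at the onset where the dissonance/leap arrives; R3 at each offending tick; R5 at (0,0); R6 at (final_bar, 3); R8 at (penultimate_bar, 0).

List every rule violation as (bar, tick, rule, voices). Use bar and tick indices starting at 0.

bar 0: v0=C3 v1=C4 downbeat P8
bar 1: v0=D3 v1=F3 downbeat m3
bar 2: v0=C3 v1=E3 downbeat M3
bar 3: v0=D3 v1=B3 downbeat M6
bar 4: v0=E3 v1=C4 downbeat m6
bar 5: v0=D3 v1=A3 downbeat P5
bar 6: v0=F3 v1=A3 downbeat M3
bar 7: v0=B2 v1=G3 downbeat m6
bar 8: v0=C3 v1=C4 downbeat P8
  -> R7 @ bar 3 tick 2 v(1,): B3->F3 leap 6st
  -> R2 @ bar 5 tick 0 v(0, 1): E3/C4 m6 -> D3/A3 P5 similar
  -> R7 @ bar 7 tick 0 v(0,): F3->B2 leap 6st
  -> R2 @ bar 8 tick 0 v(0, 1): B2/G3 m6 -> C3/C4 P8 similar

(3, 2, R7, (1,))
(5, 0, R2, (0, 1))
(7, 0, R7, (0,))
(8, 0, R2, (0, 1))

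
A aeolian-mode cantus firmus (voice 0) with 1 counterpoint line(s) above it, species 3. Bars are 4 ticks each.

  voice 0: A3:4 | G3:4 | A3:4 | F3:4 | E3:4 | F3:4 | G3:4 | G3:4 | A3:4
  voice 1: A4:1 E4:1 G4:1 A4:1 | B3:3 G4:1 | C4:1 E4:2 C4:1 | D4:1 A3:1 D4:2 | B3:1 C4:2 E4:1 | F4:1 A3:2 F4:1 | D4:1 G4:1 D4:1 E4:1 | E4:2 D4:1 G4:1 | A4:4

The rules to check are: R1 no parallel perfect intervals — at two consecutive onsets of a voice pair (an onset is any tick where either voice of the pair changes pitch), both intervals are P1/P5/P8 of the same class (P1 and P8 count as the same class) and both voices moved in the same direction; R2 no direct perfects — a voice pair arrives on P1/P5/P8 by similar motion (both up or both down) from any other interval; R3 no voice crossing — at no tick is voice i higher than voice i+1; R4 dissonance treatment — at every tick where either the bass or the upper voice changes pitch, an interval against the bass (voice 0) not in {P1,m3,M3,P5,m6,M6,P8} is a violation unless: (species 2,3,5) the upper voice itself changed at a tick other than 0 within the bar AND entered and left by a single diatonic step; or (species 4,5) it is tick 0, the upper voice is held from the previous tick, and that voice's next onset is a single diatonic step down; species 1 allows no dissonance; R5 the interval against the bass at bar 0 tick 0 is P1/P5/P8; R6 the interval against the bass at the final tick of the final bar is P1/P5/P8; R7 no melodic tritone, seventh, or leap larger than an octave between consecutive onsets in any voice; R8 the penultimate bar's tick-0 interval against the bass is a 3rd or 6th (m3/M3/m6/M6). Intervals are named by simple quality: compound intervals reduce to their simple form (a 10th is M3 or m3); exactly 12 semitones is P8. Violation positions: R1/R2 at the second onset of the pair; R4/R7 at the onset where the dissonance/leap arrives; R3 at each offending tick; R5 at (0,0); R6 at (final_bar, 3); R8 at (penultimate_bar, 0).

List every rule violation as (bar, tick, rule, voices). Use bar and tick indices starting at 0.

(0, 2, R4, (0, 1))
(1, 0, R7, (1,))
(4, 0, R2, (0, 1))
(5, 0, R1, (0, 1))
(8, 0, R1, (0, 1))

bar 0: v0=A3 v1=A4 downbeat P8
bar 1: v0=G3 v1=B3 downbeat M3
bar 2: v0=A3 v1=C4 downbeat m3
bar 3: v0=F3 v1=D4 downbeat M6
bar 4: v0=E3 v1=B3 downbeat P5
bar 5: v0=F3 v1=F4 downbeat P8
bar 6: v0=G3 v1=D4 downbeat P5
bar 7: v0=G3 v1=E4 downbeat M6
bar 8: v0=A3 v1=A4 downbeat P8
  -> R4 @ bar 0 tick 2 v(0, 1): A3/G4 m7 untreated
  -> R7 @ bar 1 tick 0 v(1,): A4->B3 leap 10st
  -> R2 @ bar 4 tick 0 v(0, 1): F3/D4 M6 -> E3/B3 P5 similar
  -> R1 @ bar 5 tick 0 v(0, 1): E3/E4 P8 -> F3/F4 P8 similar
  -> R1 @ bar 8 tick 0 v(0, 1): G3/G4 P8 -> A3/A4 P8 similar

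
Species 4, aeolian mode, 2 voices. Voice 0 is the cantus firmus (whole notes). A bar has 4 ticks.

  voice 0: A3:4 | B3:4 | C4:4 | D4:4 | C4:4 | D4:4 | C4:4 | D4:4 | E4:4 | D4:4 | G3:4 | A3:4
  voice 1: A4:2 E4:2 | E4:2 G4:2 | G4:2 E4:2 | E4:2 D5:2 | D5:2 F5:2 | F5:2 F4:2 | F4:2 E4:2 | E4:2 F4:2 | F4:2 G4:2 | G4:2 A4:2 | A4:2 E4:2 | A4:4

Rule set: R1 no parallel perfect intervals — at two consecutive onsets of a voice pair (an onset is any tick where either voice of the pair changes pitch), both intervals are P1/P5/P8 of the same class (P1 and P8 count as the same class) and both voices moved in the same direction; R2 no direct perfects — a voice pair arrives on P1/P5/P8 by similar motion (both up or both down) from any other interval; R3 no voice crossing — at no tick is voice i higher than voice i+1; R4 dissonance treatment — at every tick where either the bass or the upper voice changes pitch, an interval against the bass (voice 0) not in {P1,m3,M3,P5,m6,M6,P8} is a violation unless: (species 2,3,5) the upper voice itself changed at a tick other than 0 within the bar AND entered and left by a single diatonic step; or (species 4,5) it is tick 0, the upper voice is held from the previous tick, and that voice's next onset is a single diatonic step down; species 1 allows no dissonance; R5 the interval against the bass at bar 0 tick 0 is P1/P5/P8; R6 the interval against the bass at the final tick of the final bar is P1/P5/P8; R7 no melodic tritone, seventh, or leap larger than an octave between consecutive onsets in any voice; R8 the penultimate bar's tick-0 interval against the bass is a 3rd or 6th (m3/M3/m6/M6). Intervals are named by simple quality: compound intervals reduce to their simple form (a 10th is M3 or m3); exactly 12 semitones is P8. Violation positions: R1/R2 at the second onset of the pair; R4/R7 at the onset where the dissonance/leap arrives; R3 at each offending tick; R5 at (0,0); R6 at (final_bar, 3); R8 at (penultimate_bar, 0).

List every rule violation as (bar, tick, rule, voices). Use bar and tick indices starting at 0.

(1, 0, R4, (0, 1))
(3, 0, R4, (0, 1))
(3, 2, R7, (1,))
(4, 0, R4, (0, 1))
(4, 2, R4, (0, 1))
(7, 0, R4, (0, 1))
(8, 0, R4, (0, 1))
(9, 0, R4, (0, 1))
(10, 0, R4, (0, 1))
(10, 0, R8, (0, 1))
(11, 0, R2, (0, 1))

bar 0: v0=A3 v1=A4 downbeat P8
bar 1: v0=B3 v1=E4 downbeat P4
bar 2: v0=C4 v1=G4 downbeat P5
bar 3: v0=D4 v1=E4 downbeat M2
bar 4: v0=C4 v1=D5 downbeat M2
bar 5: v0=D4 v1=F5 downbeat m3
bar 6: v0=C4 v1=F4 downbeat P4
bar 7: v0=D4 v1=E4 downbeat M2
bar 8: v0=E4 v1=F4 downbeat m2
bar 9: v0=D4 v1=G4 downbeat P4
bar 10: v0=G3 v1=A4 downbeat M2
bar 11: v0=A3 v1=A4 downbeat P8
  -> R4 @ bar 1 tick 0 v(0, 1): B3/E4 P4 untreated
  -> R4 @ bar 3 tick 0 v(0, 1): D4/E4 M2 untreated
  -> R7 @ bar 3 tick 2 v(1,): E4->D5 leap 10st
  -> R4 @ bar 4 tick 0 v(0, 1): C4/D5 M2 untreated
  -> R4 @ bar 4 tick 2 v(0, 1): C4/F5 P4 untreated
  -> R4 @ bar 7 tick 0 v(0, 1): D4/E4 M2 untreated
  -> R4 @ bar 8 tick 0 v(0, 1): E4/F4 m2 untreated
  -> R4 @ bar 9 tick 0 v(0, 1): D4/G4 P4 untreated
  -> R4 @ bar 10 tick 0 v(0, 1): G3/A4 M2 untreated
  -> R8 @ bar 10 tick 0 v(0, 1): penult M2 not 3rd/6th
  -> R2 @ bar 11 tick 0 v(0, 1): G3/E4 M6 -> A3/A4 P8 similar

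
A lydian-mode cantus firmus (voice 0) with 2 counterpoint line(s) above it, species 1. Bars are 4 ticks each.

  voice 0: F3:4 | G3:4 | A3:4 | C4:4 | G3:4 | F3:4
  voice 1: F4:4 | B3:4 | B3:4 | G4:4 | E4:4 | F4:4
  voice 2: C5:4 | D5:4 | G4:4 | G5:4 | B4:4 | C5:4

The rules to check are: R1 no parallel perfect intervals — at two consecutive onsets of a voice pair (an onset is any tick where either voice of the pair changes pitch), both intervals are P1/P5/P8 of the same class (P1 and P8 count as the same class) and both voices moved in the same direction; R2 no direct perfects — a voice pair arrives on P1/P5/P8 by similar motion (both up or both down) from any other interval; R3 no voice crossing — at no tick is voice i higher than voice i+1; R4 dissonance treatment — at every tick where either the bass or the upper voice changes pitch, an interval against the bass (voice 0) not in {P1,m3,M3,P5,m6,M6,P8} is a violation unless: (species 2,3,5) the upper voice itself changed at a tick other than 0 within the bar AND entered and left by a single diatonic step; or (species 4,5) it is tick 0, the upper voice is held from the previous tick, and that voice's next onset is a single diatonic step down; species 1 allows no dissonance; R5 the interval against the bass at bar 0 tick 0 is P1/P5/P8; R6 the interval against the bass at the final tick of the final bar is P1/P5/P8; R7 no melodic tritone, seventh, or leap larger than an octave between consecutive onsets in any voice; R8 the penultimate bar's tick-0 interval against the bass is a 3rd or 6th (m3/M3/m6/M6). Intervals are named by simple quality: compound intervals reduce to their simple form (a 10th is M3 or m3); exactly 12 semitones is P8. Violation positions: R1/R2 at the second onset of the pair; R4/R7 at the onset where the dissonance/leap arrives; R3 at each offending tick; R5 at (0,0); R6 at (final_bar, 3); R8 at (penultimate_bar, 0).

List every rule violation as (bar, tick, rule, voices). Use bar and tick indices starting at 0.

(1, 0, R1, (0, 2))
(1, 0, R7, (1,))
(2, 0, R4, (0, 1))
(2, 0, R4, (0, 2))
(3, 0, R2, (0, 1))
(3, 0, R2, (0, 2))
(3, 0, R2, (1, 2))
(4, 0, R2, (1, 2))
(5, 0, R1, (1, 2))

bar 0: v0=F3 v1=F4 v2=C5 downbeat P5
bar 1: v0=G3 v1=B3 v2=D5 downbeat P5
bar 2: v0=A3 v1=B3 v2=G4 downbeat m7
bar 3: v0=C4 v1=G4 v2=G5 downbeat P5
bar 4: v0=G3 v1=E4 v2=B4 downbeat M3
bar 5: v0=F3 v1=F4 v2=C5 downbeat P5
  -> R1 @ bar 1 tick 0 v(0, 2): F3/C5 P5 -> G3/D5 P5 similar
  -> R7 @ bar 1 tick 0 v(1,): F4->B3 leap 6st
  -> R4 @ bar 2 tick 0 v(0, 1): A3/B3 M2 untreated
  -> R4 @ bar 2 tick 0 v(0, 2): A3/G4 m7 untreated
  -> R2 @ bar 3 tick 0 v(0, 1): A3/B3 M2 -> C4/G4 P5 similar
  -> R2 @ bar 3 tick 0 v(0, 2): A3/G4 m7 -> C4/G5 P5 similar
  -> R2 @ bar 3 tick 0 v(1, 2): B3/G4 m6 -> G4/G5 P8 similar
  -> R2 @ bar 4 tick 0 v(1, 2): G4/G5 P8 -> E4/B4 P5 similar
  -> R1 @ bar 5 tick 0 v(1, 2): E4/B4 P5 -> F4/C5 P5 similar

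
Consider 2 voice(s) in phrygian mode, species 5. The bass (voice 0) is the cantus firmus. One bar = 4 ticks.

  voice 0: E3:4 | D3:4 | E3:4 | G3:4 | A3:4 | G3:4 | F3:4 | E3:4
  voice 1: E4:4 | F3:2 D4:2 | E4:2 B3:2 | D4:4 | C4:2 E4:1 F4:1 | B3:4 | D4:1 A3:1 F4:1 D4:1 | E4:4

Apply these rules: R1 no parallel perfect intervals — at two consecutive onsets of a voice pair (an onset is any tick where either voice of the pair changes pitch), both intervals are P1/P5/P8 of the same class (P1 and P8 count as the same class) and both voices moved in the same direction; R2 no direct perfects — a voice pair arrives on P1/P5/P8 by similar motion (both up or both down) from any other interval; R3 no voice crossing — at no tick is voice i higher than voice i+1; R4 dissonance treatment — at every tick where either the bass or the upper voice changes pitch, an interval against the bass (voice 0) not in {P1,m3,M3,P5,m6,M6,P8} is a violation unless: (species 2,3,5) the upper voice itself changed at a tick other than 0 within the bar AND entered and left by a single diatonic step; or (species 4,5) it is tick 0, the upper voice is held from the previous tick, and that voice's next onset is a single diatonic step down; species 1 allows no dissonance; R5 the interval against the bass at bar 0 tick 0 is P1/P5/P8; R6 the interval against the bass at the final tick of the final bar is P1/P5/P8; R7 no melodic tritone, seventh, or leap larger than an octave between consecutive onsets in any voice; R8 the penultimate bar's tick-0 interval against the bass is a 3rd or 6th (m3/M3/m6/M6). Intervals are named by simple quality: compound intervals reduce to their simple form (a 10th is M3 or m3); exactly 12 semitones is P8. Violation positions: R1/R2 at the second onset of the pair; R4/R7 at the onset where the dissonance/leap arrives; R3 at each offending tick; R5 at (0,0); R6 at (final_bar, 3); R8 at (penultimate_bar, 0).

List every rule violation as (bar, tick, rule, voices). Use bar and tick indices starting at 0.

bar 0: v0=E3 v1=E4 downbeat P8
bar 1: v0=D3 v1=F3 downbeat m3
bar 2: v0=E3 v1=E4 downbeat P8
bar 3: v0=G3 v1=D4 downbeat P5
bar 4: v0=A3 v1=C4 downbeat m3
bar 5: v0=G3 v1=B3 downbeat M3
bar 6: v0=F3 v1=D4 downbeat M6
bar 7: v0=E3 v1=E4 downbeat P8
  -> R7 @ bar 1 tick 0 v(1,): E4->F3 leap 11st
  -> R1 @ bar 2 tick 0 v(0, 1): D3/D4 P8 -> E3/E4 P8 similar
  -> R1 @ bar 3 tick 0 v(0, 1): E3/B3 P5 -> G3/D4 P5 similar
  -> R7 @ bar 5 tick 0 v(1,): F4->B3 leap 6st

(1, 0, R7, (1,))
(2, 0, R1, (0, 1))
(3, 0, R1, (0, 1))
(5, 0, R7, (1,))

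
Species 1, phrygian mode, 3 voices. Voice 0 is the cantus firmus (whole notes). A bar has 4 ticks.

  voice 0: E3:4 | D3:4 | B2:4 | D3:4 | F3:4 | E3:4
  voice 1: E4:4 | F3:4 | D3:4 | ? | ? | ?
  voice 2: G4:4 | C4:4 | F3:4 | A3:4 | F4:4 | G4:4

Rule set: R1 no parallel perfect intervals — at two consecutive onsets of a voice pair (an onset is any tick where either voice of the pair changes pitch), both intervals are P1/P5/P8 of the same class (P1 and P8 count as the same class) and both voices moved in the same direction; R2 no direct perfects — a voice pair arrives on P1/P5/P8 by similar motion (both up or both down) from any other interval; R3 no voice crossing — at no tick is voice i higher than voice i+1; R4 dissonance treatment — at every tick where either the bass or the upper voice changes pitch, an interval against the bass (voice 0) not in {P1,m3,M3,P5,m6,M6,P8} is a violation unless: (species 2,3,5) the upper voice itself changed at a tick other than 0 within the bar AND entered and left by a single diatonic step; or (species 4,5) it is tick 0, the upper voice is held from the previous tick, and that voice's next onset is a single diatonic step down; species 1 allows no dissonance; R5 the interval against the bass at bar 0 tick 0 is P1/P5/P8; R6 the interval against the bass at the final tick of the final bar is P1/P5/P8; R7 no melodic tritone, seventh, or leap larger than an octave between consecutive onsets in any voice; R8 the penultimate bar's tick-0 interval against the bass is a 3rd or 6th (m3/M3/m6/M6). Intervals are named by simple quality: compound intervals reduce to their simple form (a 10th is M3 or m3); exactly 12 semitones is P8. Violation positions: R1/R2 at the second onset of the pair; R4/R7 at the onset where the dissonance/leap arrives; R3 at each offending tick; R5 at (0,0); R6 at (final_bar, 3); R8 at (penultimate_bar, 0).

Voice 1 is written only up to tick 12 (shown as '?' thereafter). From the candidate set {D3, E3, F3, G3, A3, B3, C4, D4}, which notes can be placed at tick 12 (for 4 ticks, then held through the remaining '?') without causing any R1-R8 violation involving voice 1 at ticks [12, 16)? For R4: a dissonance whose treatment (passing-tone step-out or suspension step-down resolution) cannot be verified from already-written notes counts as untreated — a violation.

D3: legal
E3: violates R4
F3: legal
G3: violates R4
A3: violates R2
B3: violates R3
C4: violates R3,R4,R7
D4: violates R2,R3

{D3, F3}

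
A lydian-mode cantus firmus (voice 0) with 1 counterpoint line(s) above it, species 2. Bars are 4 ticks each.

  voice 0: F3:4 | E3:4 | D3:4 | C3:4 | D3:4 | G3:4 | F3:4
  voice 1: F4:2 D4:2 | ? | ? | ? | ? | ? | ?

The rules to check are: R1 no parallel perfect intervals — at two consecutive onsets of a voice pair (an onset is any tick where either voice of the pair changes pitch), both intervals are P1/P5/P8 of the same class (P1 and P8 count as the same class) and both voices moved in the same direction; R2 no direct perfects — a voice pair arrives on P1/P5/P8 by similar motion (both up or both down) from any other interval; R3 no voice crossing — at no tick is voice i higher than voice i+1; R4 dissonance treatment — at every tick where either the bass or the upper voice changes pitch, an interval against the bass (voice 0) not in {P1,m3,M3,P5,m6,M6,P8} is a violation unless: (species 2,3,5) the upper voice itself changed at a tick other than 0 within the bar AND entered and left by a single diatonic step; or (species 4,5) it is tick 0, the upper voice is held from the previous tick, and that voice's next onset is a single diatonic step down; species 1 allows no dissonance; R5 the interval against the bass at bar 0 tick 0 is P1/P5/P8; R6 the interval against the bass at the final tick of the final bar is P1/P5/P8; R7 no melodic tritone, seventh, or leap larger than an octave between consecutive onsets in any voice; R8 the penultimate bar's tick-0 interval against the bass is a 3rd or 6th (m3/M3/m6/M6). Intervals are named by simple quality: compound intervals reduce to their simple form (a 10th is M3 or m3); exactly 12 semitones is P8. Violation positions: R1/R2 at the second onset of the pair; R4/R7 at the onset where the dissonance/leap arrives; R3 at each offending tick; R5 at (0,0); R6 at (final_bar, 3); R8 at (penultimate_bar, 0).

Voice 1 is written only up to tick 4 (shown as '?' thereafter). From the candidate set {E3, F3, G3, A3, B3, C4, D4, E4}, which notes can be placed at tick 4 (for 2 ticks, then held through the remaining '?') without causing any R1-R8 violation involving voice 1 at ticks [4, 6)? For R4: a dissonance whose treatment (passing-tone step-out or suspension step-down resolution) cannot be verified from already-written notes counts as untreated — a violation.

{C4, E4, G3}

E3: violates R2,R7
F3: violates R4
G3: legal
A3: violates R4
B3: violates R2
C4: legal
D4: violates R4
E4: legal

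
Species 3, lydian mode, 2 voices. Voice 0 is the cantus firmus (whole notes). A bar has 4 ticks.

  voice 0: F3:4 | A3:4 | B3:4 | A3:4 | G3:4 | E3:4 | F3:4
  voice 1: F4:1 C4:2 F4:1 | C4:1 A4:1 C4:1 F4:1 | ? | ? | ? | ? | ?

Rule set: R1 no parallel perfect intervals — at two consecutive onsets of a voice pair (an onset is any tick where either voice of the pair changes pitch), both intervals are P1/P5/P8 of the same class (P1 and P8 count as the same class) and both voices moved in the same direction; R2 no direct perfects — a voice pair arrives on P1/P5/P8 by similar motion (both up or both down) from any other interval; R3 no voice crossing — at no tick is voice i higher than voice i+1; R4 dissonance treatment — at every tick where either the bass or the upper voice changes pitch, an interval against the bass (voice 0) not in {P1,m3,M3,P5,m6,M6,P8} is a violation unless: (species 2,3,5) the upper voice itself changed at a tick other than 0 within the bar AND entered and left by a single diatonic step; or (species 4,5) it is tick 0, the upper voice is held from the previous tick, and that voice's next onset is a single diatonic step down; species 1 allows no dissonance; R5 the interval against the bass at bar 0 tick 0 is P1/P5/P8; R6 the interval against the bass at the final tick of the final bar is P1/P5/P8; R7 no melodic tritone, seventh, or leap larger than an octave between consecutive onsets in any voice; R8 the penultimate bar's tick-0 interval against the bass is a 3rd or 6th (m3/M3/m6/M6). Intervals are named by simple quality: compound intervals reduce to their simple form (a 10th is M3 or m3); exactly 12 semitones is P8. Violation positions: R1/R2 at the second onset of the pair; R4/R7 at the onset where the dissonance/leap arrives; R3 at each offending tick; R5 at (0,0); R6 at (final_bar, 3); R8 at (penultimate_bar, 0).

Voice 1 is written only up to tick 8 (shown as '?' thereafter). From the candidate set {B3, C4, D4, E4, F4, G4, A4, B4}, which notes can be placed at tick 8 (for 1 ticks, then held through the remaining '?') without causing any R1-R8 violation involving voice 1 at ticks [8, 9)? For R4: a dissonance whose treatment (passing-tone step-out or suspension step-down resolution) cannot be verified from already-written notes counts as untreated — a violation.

B3: violates R7
C4: violates R4
D4: legal
E4: violates R4
F4: violates R4
G4: legal
A4: violates R4
B4: violates R2,R7

{D4, G4}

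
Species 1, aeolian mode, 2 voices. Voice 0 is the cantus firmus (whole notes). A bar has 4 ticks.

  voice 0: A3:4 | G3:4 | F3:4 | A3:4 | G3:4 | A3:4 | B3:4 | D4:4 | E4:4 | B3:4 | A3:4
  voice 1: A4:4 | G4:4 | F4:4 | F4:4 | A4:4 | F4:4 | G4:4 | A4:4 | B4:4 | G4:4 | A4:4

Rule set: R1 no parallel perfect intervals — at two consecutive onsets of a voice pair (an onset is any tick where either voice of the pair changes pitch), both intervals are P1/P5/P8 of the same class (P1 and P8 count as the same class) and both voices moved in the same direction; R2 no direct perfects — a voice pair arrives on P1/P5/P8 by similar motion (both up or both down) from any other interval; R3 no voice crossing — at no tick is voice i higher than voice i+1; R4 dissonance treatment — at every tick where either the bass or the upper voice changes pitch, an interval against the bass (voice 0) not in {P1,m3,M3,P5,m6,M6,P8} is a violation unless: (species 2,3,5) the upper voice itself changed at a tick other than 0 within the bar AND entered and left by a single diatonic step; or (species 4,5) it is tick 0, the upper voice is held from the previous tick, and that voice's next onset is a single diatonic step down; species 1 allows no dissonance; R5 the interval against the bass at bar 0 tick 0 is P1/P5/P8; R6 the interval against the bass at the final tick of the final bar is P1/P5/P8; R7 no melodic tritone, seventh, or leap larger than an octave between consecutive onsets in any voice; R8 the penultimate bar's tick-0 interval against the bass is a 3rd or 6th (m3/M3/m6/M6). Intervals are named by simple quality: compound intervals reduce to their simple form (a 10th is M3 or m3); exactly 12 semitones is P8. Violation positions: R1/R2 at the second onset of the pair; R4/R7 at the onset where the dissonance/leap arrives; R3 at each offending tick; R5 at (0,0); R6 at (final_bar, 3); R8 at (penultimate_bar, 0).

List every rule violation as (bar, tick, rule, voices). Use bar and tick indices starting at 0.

(1, 0, R1, (0, 1))
(2, 0, R1, (0, 1))
(4, 0, R4, (0, 1))
(7, 0, R2, (0, 1))
(8, 0, R1, (0, 1))

bar 0: v0=A3 v1=A4 downbeat P8
bar 1: v0=G3 v1=G4 downbeat P8
bar 2: v0=F3 v1=F4 downbeat P8
bar 3: v0=A3 v1=F4 downbeat m6
bar 4: v0=G3 v1=A4 downbeat M2
bar 5: v0=A3 v1=F4 downbeat m6
bar 6: v0=B3 v1=G4 downbeat m6
bar 7: v0=D4 v1=A4 downbeat P5
bar 8: v0=E4 v1=B4 downbeat P5
bar 9: v0=B3 v1=G4 downbeat m6
bar 10: v0=A3 v1=A4 downbeat P8
  -> R1 @ bar 1 tick 0 v(0, 1): A3/A4 P8 -> G3/G4 P8 similar
  -> R1 @ bar 2 tick 0 v(0, 1): G3/G4 P8 -> F3/F4 P8 similar
  -> R4 @ bar 4 tick 0 v(0, 1): G3/A4 M2 untreated
  -> R2 @ bar 7 tick 0 v(0, 1): B3/G4 m6 -> D4/A4 P5 similar
  -> R1 @ bar 8 tick 0 v(0, 1): D4/A4 P5 -> E4/B4 P5 similar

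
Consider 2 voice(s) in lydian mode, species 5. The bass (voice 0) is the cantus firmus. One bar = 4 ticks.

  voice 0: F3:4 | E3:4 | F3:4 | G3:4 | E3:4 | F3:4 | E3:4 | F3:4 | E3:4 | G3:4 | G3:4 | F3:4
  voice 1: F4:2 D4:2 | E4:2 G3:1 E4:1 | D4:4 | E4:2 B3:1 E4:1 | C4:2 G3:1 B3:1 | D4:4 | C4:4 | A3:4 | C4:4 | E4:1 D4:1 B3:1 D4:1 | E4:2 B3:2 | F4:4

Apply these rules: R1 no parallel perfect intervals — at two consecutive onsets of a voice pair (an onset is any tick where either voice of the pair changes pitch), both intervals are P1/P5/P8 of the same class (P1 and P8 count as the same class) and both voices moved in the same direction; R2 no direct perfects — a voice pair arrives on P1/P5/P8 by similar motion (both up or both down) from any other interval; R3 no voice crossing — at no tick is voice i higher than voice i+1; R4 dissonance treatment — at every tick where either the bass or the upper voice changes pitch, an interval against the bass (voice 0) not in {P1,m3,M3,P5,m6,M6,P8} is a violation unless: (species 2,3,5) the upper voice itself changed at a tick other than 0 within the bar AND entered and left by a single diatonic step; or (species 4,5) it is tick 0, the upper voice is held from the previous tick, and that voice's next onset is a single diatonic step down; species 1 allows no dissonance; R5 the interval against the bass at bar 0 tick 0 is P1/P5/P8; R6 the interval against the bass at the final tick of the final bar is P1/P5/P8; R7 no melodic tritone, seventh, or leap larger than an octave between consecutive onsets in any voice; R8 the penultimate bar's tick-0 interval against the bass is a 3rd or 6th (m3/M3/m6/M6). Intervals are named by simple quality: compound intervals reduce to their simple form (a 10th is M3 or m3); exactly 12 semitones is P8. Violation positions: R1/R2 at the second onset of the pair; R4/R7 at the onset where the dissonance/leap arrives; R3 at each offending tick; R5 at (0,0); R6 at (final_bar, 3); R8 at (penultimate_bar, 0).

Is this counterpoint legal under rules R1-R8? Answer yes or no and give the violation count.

bar 0: v0=F3 v1=F4 (P8)
bar 1: v0=E3 v1=E4 (P8)
bar 2: v0=F3 v1=D4 (M6)
bar 3: v0=G3 v1=E4 (M6)
bar 4: v0=E3 v1=C4 (m6)
bar 5: v0=F3 v1=D4 (M6)
bar 6: v0=E3 v1=C4 (m6)
bar 7: v0=F3 v1=A3 (M3)
bar 8: v0=E3 v1=C4 (m6)
bar 9: v0=G3 v1=E4 (M6)
bar 10: v0=G3 v1=E4 (M6)
bar 11: v0=F3 v1=F4 (P8)
  R7 @ bar11.0: B3->F4 leap 6st

No (1 violations)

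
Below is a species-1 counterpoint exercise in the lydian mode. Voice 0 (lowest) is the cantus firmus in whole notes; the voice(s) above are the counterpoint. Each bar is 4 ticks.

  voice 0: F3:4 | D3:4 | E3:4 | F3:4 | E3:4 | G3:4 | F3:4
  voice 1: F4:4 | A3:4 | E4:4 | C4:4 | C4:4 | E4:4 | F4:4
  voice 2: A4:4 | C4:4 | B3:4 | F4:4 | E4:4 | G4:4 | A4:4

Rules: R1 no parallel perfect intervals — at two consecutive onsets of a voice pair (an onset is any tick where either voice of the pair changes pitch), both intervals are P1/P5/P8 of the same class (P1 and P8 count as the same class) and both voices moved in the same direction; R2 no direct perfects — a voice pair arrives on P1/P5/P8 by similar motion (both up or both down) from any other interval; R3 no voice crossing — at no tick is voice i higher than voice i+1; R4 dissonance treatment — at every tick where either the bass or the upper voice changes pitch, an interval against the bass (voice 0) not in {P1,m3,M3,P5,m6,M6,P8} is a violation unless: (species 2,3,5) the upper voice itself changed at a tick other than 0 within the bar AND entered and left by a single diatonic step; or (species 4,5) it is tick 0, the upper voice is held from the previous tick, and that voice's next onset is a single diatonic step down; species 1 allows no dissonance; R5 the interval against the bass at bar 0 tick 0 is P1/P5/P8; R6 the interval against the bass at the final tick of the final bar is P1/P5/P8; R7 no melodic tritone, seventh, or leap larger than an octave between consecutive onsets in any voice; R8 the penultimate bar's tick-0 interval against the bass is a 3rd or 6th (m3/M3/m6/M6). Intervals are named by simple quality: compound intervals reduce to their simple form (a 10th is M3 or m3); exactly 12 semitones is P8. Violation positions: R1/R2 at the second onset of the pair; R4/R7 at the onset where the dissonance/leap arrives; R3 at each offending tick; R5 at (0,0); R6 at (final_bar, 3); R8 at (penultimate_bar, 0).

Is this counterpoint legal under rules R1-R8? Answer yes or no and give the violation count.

bar 0: v0=F3 v1=F4 v2=A4 (M3)
bar 1: v0=D3 v1=A3 v2=C4 (m7)
bar 2: v0=E3 v1=E4 v2=B3 (P5)
bar 3: v0=F3 v1=C4 v2=F4 (P8)
bar 4: v0=E3 v1=C4 v2=E4 (P8)
bar 5: v0=G3 v1=E4 v2=G4 (P8)
bar 6: v0=F3 v1=F4 v2=A4 (M3)
  R5 @ bar0.0: opens on M3
  R2 @ bar1.0: F3/F4 P8 -> D3/A3 P5 similar
  R4 @ bar1.0: D3/C4 m7 untreated
  R2 @ bar2.0: D3/A3 P5 -> E3/E4 P8 similar
  R3 @ bar2.0: E4 above B3
  R3 @ bar2.1: E4 above B3
  R3 @ bar2.2: E4 above B3
  R3 @ bar2.3: E4 above B3
  R2 @ bar3.0: E3/B3 P5 -> F3/F4 P8 similar
  R7 @ bar3.0: B3->F4 leap 6st
  R1 @ bar4.0: F3/F4 P8 -> E3/E4 P8 similar
  R1 @ bar5.0: E3/E4 P8 -> G3/G4 P8 similar
  R8 @ bar5.0: penult P8 not 3rd/6th
  R6 @ bar6.3: closes on M3

No (14 violations)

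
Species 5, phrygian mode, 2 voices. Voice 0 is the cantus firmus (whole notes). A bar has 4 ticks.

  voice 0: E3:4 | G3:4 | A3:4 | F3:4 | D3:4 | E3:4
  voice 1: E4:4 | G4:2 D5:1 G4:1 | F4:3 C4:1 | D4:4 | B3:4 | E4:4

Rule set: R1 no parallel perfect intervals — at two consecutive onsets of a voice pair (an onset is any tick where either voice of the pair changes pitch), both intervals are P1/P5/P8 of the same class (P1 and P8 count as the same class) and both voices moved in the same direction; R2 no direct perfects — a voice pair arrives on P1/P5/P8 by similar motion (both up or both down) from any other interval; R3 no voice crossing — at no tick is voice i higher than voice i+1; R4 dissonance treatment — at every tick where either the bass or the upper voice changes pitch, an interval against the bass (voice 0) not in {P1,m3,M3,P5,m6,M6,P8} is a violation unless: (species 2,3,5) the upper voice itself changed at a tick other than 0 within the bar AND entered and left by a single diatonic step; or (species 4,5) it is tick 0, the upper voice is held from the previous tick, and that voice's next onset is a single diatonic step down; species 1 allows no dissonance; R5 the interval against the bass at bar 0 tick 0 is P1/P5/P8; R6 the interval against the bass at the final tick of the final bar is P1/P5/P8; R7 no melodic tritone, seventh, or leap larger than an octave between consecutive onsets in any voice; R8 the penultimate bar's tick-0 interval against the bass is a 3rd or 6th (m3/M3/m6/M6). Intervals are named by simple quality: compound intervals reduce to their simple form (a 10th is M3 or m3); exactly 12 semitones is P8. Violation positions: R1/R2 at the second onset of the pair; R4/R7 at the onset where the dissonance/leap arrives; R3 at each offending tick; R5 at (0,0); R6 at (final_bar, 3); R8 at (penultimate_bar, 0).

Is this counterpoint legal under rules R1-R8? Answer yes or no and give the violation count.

bar 0: v0=E3 v1=E4 (P8)
bar 1: v0=G3 v1=G4 (P8)
bar 2: v0=A3 v1=F4 (m6)
bar 3: v0=F3 v1=D4 (M6)
bar 4: v0=D3 v1=B3 (M6)
bar 5: v0=E3 v1=E4 (P8)
  R1 @ bar1.0: E3/E4 P8 -> G3/G4 P8 similar
  R2 @ bar5.0: D3/B3 M6 -> E3/E4 P8 similar

No (2 violations)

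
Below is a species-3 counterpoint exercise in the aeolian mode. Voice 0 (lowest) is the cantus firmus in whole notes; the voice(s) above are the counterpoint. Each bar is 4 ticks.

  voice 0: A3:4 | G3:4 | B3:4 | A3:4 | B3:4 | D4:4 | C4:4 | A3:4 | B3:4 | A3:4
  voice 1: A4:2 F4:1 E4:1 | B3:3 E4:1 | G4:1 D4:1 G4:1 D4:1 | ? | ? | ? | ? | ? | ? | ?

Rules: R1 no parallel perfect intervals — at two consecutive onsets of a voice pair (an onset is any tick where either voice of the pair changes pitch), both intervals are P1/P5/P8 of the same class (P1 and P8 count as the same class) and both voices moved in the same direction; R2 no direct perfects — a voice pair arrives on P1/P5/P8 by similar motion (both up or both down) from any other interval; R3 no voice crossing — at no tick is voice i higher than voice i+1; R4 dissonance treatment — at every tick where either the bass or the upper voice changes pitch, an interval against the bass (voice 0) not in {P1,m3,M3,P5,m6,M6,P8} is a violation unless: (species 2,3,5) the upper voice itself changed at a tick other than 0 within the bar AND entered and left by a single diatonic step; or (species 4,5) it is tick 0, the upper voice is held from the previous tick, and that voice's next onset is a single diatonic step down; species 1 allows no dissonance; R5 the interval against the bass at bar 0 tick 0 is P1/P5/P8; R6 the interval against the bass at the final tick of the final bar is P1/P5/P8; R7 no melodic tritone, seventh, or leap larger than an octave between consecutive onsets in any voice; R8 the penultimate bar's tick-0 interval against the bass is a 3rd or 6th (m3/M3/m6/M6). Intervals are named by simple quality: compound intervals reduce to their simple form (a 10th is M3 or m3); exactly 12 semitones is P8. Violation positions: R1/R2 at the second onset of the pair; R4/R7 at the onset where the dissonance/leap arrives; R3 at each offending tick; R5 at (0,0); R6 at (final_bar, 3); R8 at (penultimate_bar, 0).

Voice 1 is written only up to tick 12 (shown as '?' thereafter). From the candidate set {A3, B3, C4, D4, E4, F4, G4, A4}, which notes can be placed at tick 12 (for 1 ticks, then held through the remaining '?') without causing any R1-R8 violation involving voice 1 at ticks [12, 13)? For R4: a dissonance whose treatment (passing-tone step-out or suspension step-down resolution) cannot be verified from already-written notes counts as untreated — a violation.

A3: violates R2
B3: violates R4
C4: legal
D4: violates R4
E4: legal
F4: legal
G4: violates R4
A4: legal

{A4, C4, E4, F4}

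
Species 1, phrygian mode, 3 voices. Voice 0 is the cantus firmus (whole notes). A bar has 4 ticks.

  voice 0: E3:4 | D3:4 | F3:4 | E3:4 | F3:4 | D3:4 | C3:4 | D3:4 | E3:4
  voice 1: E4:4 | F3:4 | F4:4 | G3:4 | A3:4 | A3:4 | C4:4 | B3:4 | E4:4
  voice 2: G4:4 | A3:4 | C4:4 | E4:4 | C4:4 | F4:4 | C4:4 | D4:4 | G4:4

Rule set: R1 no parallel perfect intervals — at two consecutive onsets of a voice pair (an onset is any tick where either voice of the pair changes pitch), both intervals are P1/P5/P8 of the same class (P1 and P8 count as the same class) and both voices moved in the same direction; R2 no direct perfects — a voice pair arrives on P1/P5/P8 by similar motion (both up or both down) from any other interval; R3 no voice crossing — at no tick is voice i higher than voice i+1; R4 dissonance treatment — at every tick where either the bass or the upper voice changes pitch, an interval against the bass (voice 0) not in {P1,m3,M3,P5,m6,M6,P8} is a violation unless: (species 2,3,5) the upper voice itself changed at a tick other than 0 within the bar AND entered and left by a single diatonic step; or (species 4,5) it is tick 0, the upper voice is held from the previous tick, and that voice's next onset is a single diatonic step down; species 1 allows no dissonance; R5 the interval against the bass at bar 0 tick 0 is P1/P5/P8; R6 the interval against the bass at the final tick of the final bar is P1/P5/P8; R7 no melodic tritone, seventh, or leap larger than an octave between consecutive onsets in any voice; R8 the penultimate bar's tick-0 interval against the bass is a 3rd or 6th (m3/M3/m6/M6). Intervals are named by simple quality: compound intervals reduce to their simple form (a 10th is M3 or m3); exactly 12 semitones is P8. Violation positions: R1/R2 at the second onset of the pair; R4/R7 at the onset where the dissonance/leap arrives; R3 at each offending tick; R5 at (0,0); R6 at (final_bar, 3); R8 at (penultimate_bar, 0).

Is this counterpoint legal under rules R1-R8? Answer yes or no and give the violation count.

bar 0: v0=E3 v1=E4 v2=G4 (m3)
bar 1: v0=D3 v1=F3 v2=A3 (P5)
bar 2: v0=F3 v1=F4 v2=C4 (P5)
bar 3: v0=E3 v1=G3 v2=E4 (P8)
bar 4: v0=F3 v1=A3 v2=C4 (P5)
bar 5: v0=D3 v1=A3 v2=F4 (m3)
bar 6: v0=C3 v1=C4 v2=C4 (P8)
bar 7: v0=D3 v1=B3 v2=D4 (P8)
bar 8: v0=E3 v1=E4 v2=G4 (m3)
  R5 @ bar0.0: opens on m3
  R2 @ bar1.0: E3/G4 m3 -> D3/A3 P5 similar
  R7 @ bar1.0: E4->F3 leap 11st
  R7 @ bar1.0: G4->A3 leap 10st
  R1 @ bar2.0: D3/A3 P5 -> F3/C4 P5 similar
  R2 @ bar2.0: D3/F3 m3 -> F3/F4 P8 similar
  R3 @ bar2.0: F4 above C4
  R3 @ bar2.1: F4 above C4
  R3 @ bar2.2: F4 above C4
  R3 @ bar2.3: F4 above C4
  R7 @ bar3.0: F4->G3 leap 10st
  R2 @ bar6.0: D3/F4 m3 -> C3/C4 P8 similar
  R1 @ bar7.0: C3/C4 P8 -> D3/D4 P8 similar
  R8 @ bar7.0: penult P8 not 3rd/6th
  R2 @ bar8.0: D3/B3 M6 -> E3/E4 P8 similar
  R6 @ bar8.3: closes on m3

No (16 violations)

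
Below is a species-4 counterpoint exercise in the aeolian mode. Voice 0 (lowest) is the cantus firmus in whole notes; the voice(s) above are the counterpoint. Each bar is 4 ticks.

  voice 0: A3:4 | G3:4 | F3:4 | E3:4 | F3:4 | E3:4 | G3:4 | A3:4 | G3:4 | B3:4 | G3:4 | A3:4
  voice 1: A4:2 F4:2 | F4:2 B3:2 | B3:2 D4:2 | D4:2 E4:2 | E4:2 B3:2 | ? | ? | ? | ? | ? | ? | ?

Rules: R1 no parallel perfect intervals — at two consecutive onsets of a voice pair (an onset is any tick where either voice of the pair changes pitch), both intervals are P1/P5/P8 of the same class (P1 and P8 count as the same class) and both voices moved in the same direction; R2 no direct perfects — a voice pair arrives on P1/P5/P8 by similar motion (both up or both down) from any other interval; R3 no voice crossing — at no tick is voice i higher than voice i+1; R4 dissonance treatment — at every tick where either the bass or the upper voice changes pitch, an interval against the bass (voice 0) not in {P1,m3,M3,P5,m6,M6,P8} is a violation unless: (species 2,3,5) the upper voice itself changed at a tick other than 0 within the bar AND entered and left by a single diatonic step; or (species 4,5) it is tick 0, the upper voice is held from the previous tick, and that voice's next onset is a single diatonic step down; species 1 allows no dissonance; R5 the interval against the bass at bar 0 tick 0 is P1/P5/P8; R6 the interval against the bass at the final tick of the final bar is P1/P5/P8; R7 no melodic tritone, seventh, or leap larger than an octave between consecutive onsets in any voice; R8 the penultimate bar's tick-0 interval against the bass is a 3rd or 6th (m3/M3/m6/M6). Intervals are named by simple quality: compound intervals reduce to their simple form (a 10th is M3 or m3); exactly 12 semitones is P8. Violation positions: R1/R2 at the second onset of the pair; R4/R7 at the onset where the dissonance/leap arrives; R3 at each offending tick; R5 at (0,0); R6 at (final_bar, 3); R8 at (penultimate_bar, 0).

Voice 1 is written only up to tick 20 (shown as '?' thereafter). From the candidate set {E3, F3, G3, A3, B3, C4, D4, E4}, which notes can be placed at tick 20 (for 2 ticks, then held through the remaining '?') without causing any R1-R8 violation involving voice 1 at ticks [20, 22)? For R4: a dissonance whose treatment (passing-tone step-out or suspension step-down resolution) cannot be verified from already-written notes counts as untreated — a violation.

{B3, C4, E4, G3}

E3: violates R2
F3: violates R4,R7
G3: legal
A3: violates R4
B3: legal
C4: legal
D4: violates R4
E4: legal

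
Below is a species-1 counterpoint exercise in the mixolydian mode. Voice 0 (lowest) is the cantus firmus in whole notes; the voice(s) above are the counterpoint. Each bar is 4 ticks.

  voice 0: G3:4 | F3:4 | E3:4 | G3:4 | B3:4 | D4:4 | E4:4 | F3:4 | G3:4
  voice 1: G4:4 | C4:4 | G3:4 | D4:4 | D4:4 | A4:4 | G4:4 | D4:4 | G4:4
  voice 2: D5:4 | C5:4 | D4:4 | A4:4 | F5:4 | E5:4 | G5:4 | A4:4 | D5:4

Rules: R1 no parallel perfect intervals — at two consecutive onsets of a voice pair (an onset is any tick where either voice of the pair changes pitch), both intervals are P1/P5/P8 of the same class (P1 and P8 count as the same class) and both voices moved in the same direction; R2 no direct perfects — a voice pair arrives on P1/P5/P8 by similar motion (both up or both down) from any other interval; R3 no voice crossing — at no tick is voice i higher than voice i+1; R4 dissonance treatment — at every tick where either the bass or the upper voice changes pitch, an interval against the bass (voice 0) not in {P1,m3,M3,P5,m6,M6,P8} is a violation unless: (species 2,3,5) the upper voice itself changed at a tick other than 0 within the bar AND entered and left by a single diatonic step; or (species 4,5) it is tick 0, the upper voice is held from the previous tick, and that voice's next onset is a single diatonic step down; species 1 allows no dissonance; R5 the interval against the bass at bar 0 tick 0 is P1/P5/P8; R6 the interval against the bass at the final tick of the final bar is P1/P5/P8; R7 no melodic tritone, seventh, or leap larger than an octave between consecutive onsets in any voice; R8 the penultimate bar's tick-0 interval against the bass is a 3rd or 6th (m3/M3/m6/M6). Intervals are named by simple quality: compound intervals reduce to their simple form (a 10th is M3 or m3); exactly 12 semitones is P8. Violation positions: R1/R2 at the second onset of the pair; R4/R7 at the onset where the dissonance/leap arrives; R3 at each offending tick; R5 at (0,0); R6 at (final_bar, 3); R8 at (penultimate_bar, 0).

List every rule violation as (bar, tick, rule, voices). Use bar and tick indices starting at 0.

bar 0: v0=G3 v1=G4 v2=D5 downbeat P5
bar 1: v0=F3 v1=C4 v2=C5 downbeat P5
bar 2: v0=E3 v1=G3 v2=D4 downbeat m7
bar 3: v0=G3 v1=D4 v2=A4 downbeat M2
bar 4: v0=B3 v1=D4 v2=F5 downbeat TT
bar 5: v0=D4 v1=A4 v2=E5 downbeat M2
bar 6: v0=E4 v1=G4 v2=G5 downbeat m3
bar 7: v0=F3 v1=D4 v2=A4 downbeat M3
bar 8: v0=G3 v1=G4 v2=D5 downbeat P5
  -> R1 @ bar 1 tick 0 v(0, 2): G3/D5 P5 -> F3/C5 P5 similar
  -> R2 @ bar 1 tick 0 v(0, 1): G3/G4 P8 -> F3/C4 P5 similar
  -> R2 @ bar 1 tick 0 v(1, 2): G4/D5 P5 -> C4/C5 P8 similar
  -> R2 @ bar 2 tick 0 v(1, 2): C4/C5 P8 -> G3/D4 P5 similar
  -> R4 @ bar 2 tick 0 v(0, 2): E3/D4 m7 untreated
  -> R7 @ bar 2 tick 0 v(2,): C5->D4 leap 10st
  -> R1 @ bar 3 tick 0 v(1, 2): G3/D4 P5 -> D4/A4 P5 similar
  -> R2 @ bar 3 tick 0 v(0, 1): E3/G3 m3 -> G3/D4 P5 similar
  -> R4 @ bar 3 tick 0 v(0, 2): G3/A4 M2 untreated
  -> R4 @ bar 4 tick 0 v(0, 2): B3/F5 TT untreated
  -> R2 @ bar 5 tick 0 v(0, 1): B3/D4 m3 -> D4/A4 P5 similar
  -> R4 @ bar 5 tick 0 v(0, 2): D4/E5 M2 untreated
  -> R2 @ bar 7 tick 0 v(1, 2): G4/G5 P8 -> D4/A4 P5 similar
  -> R7 @ bar 7 tick 0 v(0,): E4->F3 leap 11st
  -> R7 @ bar 7 tick 0 v(2,): G5->A4 leap 10st
  -> R1 @ bar 8 tick 0 v(1, 2): D4/A4 P5 -> G4/D5 P5 similar
  -> R2 @ bar 8 tick 0 v(0, 1): F3/D4 M6 -> G3/G4 P8 similar
  -> R2 @ bar 8 tick 0 v(0, 2): F3/A4 M3 -> G3/D5 P5 similar

(1, 0, R1, (0, 2))
(1, 0, R2, (0, 1))
(1, 0, R2, (1, 2))
(2, 0, R2, (1, 2))
(2, 0, R4, (0, 2))
(2, 0, R7, (2,))
(3, 0, R1, (1, 2))
(3, 0, R2, (0, 1))
(3, 0, R4, (0, 2))
(4, 0, R4, (0, 2))
(5, 0, R2, (0, 1))
(5, 0, R4, (0, 2))
(7, 0, R2, (1, 2))
(7, 0, R7, (0,))
(7, 0, R7, (2,))
(8, 0, R1, (1, 2))
(8, 0, R2, (0, 1))
(8, 0, R2, (0, 2))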